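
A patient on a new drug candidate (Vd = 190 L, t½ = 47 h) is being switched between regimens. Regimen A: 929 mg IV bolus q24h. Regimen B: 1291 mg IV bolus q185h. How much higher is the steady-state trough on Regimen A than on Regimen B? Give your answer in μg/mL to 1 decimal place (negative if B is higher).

11.0 μg/mL

Regimen A: f = (1/2)^(24/47) ≈ 0.7019; Cmin,ss = (929/190)·f/(1−f) ≈ 11.513 μg/mL.
Regimen B: f = (1/2)^(185/47) ≈ 0.0653; Cmin,ss = (1291/190)·f/(1−f) ≈ 0.475 μg/mL.
Difference ≈ 11.513 − 0.475 ≈ 11.038 μg/mL.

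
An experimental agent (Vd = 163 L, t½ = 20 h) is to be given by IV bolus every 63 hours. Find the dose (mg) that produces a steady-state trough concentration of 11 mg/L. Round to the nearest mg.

14123 mg

τ/t½ = 63/20 ≈ 3.15, so f = (1/2)^(63/20) ≈ 0.112656.
Cmin,ss = (D/Vd)·f/(1−f), so D = Cmin,ss·Vd·(1−f)/f.
D = 11 × 163 × (1−f)/f ≈ 11 × 163 × 7.87658 ≈ 14122.71 mg.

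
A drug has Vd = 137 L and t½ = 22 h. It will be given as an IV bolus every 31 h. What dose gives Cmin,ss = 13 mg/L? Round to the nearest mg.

τ/t½ = 31/22 ≈ 1.4091, so f = (1/2)^(31/22) ≈ 0.376549.
Cmin,ss = (D/Vd)·f/(1−f), so D = Cmin,ss·Vd·(1−f)/f.
D = 13 × 137 × (1−f)/f ≈ 13 × 137 × 1.65570 ≈ 2948.80 mg.

2949 mg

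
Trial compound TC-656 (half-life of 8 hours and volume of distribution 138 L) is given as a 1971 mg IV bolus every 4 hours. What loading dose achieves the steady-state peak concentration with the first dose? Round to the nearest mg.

f = (1/2)^(4/8) ≈ 0.707107; accumulation ratio R = 1/(1−f) ≈ 3.41422.
Loading dose to hit Cmax,ss on first dose: D_load = D_maint·R ≈ 1971 × 3.41422 ≈ 6729.43 mg.

6729 mg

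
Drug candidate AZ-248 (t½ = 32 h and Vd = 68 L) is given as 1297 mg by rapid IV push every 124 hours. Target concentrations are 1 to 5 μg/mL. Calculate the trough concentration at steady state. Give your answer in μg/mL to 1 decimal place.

1.4 μg/mL

k = ln2/t½ = ln2/32 ≈ 0.021661 h⁻¹; fraction remaining f = e^(−kτ) = e^(−0.021661×124) ≈ 0.0682.
At steady state, accumulation factor R = 1/(1 − e^(−kτ)) ≈ 1.0732.
Single-dose peak C₀ = D/Vd = 1297/68 ≈ 19.074 μg/mL.
Cmax,ss = C₀/(1 − f) ≈ 19.074/0.9318 ≈ 20.470 μg/mL.
One interval later, Cmin,ss = Cmax,ss·e^(−kτ) ≈ 20.470 × 0.0682 ≈ 1.396 μg/mL.
Trough 1.4 μg/mL vs MEC 1 μg/mL: adequate.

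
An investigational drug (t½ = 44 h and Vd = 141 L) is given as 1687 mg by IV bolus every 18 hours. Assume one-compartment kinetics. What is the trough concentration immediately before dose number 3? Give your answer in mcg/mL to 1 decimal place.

f = (1/2)^(τ/t½) = (1/2)^(18/44) ≈ 0.7531.
C₀ = D/Vd = 1687/141 ≈ 11.965 mcg/mL.
Before the 3rd dose, 2 doses have been given. Superposition: Cmin = C₀·(f + f²).
≈ 11.965 × (0.7531 + 0.5672) ≈ 11.965 × 1.3203 ≈ 15.797 mcg/mL.

15.8 mcg/mL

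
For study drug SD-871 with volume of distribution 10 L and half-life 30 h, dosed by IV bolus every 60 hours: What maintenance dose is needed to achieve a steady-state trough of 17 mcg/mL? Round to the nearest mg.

τ/t½ = 60/30 ≈ 2, so f = (1/2)^(60/30) ≈ 0.250000.
Cmin,ss = (D/Vd)·f/(1−f), so D = Cmin,ss·Vd·(1−f)/f.
D = 17 × 10 × (1−f)/f ≈ 17 × 10 × 3.00000 ≈ 510.00 mg.

510 mg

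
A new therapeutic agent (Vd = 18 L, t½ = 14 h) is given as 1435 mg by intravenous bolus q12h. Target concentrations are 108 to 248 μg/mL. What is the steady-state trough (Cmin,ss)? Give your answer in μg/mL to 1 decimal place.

98.2 μg/mL

k = ln2/t½ = ln2/14 ≈ 0.049511 h⁻¹; fraction remaining f = e^(−kτ) = e^(−0.049511×12) ≈ 0.5520.
Accumulation ratio R = 1/(1 − f) ≈ 1/0.4480 ≈ 2.2321.
Each bolus raises the concentration by D/Vd = 1435/18 ≈ 79.722 μg/mL.
Cmax,ss = C₀/(1 − f) ≈ 79.722/0.4480 ≈ 177.951 μg/mL.
Steady-state trough Cmin,ss = Cmax,ss·f ≈ 177.951 × 0.5520 ≈ 98.229 μg/mL.
Trough 98.2 μg/mL vs MEC 108 μg/mL: subtherapeutic.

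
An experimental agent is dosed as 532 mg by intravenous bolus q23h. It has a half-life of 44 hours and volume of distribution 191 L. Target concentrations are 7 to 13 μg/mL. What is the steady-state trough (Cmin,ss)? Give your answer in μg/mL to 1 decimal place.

6.4 μg/mL

k = ln2/t½ = ln2/44 ≈ 0.015753 h⁻¹; fraction remaining f = e^(−kτ) = e^(−0.015753×23) ≈ 0.6961.
Accumulation ratio R = 1/(1 − f) ≈ 1/0.3039 ≈ 3.2906.
Single-dose peak C₀ = D/Vd = 532/191 ≈ 2.785 μg/mL.
Steady-state peak Cmax,ss = C₀·R ≈ 2.785 × 3.2906 ≈ 9.164 μg/mL.
Steady-state trough Cmin,ss = Cmax,ss·f ≈ 9.164 × 0.6961 ≈ 6.379 μg/mL.
Trough 6.4 μg/mL vs MEC 7 μg/mL: subtherapeutic.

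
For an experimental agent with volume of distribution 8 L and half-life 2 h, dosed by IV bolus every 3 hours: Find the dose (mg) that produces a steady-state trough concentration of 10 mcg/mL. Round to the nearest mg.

τ/t½ = 3/2 ≈ 1.5, so f = (1/2)^(3/2) ≈ 0.353553.
Cmin,ss = (D/Vd)·f/(1−f), so D = Cmin,ss·Vd·(1−f)/f.
D = 10 × 8 × (1−f)/f ≈ 10 × 8 × 1.82843 ≈ 146.27 mg.

146 mg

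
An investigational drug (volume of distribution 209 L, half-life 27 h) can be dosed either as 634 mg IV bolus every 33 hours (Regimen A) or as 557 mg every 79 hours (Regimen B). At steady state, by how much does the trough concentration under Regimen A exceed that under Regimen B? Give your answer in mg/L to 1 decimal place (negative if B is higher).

1.9 mg/L

Regimen A: f = (1/2)^(33/27) ≈ 0.4286; Cmin,ss = (634/209)·f/(1−f) ≈ 2.275 mg/L.
Regimen B: f = (1/2)^(79/27) ≈ 0.1316; Cmin,ss = (557/209)·f/(1−f) ≈ 0.404 mg/L.
Difference ≈ 2.275 − 0.404 ≈ 1.871 mg/L.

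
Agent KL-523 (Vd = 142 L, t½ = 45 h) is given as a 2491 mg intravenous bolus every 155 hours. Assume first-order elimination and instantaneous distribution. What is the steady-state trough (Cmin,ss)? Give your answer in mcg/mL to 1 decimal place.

1.8 mcg/mL

τ/t½ = 155/45 ≈ 3.4444, so fraction remaining f = (1/2)^(155/45) ≈ 0.0919.
At steady state, accumulation factor R = 1/(1 − e^(−kτ)) ≈ 1.1012.
Each bolus raises the concentration by D/Vd = 2491/142 ≈ 17.542 mcg/mL.
Steady-state peak Cmax,ss = C₀·R ≈ 17.542 × 1.1012 ≈ 19.317 mcg/mL.
One interval later, Cmin,ss = Cmax,ss·e^(−kτ) ≈ 19.317 × 0.0919 ≈ 1.775 mcg/mL.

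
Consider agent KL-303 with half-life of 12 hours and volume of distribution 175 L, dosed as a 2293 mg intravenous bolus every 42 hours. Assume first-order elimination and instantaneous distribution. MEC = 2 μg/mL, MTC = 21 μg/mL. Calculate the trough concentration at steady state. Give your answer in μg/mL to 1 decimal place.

τ/t½ = 42/12 ≈ 3.5, so fraction remaining f = (1/2)^(42/12) ≈ 0.0884.
Single-dose peak C₀ = D/Vd = 2293/175 ≈ 13.103 μg/mL.
Steady-state trough Cmin,ss = C₀·f/(1−f) ≈ 13.103 × 0.0884/0.9116 ≈ 1.271 μg/mL.
Trough 1.3 μg/mL vs MEC 2 μg/mL: subtherapeutic.

1.3 μg/mL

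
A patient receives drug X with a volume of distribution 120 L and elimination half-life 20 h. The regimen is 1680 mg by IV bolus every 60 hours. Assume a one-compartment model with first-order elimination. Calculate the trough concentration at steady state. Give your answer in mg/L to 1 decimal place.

2.0 mg/L

τ = 60 h = 3 half-lives, so f = (1/2)^3 = 0.125.
Accumulation ratio R = 1/(1 − f) = 1/0.875 = 8/7.
Single-dose peak C₀ = D/Vd = 1680/120 = 14 mg/L.
Steady-state peak Cmax,ss = C₀·R = 14 × 8/7 ≈ 16.000 mg/L.
Steady-state trough Cmin,ss = Cmax,ss·f ≈ 16.000 × 0.125 ≈ 2.000 mg/L.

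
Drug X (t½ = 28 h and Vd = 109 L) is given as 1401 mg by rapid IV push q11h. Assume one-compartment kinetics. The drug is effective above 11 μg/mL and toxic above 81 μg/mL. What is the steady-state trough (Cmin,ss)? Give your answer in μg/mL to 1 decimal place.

k = ln2/t½ = ln2/28 ≈ 0.024755 h⁻¹; fraction remaining f = e^(−kτ) = e^(−0.024755×11) ≈ 0.7616.
At steady state, accumulation factor R = 1/(1 − e^(−kτ)) ≈ 4.1946.
Single-dose peak C₀ = D/Vd = 1401/109 ≈ 12.853 μg/mL.
Cmax,ss = C₀/(1 − f) ≈ 12.853/0.2384 ≈ 53.914 μg/mL.
Steady-state trough Cmin,ss = Cmax,ss·f ≈ 53.914 × 0.7616 ≈ 41.061 μg/mL.
Trough 41.1 μg/mL vs MEC 11 μg/mL: adequate.

41.1 μg/mL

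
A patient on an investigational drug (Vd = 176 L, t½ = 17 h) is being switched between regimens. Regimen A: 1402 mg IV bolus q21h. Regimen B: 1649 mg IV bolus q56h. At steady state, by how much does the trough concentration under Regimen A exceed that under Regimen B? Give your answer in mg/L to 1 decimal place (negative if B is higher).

Regimen A: f = (1/2)^(21/17) ≈ 0.4248; Cmin,ss = (1402/176)·f/(1−f) ≈ 5.883 mg/L.
Regimen B: f = (1/2)^(56/17) ≈ 0.1019; Cmin,ss = (1649/176)·f/(1−f) ≈ 1.063 mg/L.
Difference ≈ 5.883 − 1.063 ≈ 4.820 mg/L.

4.8 mg/L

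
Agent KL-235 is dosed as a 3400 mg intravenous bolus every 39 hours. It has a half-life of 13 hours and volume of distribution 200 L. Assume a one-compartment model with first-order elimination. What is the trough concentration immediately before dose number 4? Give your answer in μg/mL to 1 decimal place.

2.4 μg/mL

f = (1/2)^(τ/t½) = (1/2)^(39/13) ≈ 0.1250.
C₀ = D/Vd = 3400/200 ≈ 17.000 μg/mL.
Before the 4th dose, 3 doses have been given. Superposition: Cmin = C₀·(f + f² + … + f^3).
≈ 17.000 × (0.1250 + 0.0156 + 0.0020) ≈ 17.000 × 0.1426 ≈ 2.424 μg/mL.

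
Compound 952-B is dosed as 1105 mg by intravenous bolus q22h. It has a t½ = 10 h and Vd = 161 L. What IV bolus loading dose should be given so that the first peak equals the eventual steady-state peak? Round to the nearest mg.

f = (1/2)^(22/10) ≈ 0.217638; accumulation ratio R = 1/(1−f) ≈ 1.27818.
Loading dose to hit Cmax,ss on first dose: D_load = D_maint·R ≈ 1105 × 1.27818 ≈ 1412.39 mg.

1412 mg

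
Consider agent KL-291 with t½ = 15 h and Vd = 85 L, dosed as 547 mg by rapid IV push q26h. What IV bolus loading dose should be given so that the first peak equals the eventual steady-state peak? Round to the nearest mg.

f = (1/2)^(26/15) ≈ 0.300756; accumulation ratio R = 1/(1−f) ≈ 1.43012.
Loading dose to hit Cmax,ss on first dose: D_load = D_maint·R ≈ 547 × 1.43012 ≈ 782.28 mg.

782 mg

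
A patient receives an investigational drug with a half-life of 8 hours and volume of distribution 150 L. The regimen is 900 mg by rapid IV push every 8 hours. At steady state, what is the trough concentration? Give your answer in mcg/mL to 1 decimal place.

The dosing interval is 1 half-life, so f = 2^(−1) = 0.5.
At steady state, R = 1/(1 − 0.5) = 2/1.
Single-dose peak C₀ = D/Vd = 900/150 = 6 mcg/mL.
Steady-state peak Cmax,ss = C₀·R = 6 × 2/1 ≈ 12.000 mcg/mL.
Steady-state trough Cmin,ss = Cmax,ss·f ≈ 12.000 × 0.5 ≈ 6.000 mcg/mL.

6.0 mcg/mL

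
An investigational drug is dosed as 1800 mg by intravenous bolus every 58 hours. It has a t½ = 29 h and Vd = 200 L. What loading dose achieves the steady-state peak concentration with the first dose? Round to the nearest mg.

f = (1/2)^(58/29) ≈ 0.250000; accumulation ratio R = 1/(1−f) ≈ 1.33333.
Loading dose to hit Cmax,ss on first dose: D_load = D_maint·R ≈ 1800 × 1.33333 ≈ 2399.99 mg.

2400 mg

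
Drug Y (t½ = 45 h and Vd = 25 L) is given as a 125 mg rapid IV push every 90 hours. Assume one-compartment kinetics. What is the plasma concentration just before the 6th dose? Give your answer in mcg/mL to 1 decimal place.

1.7 mcg/mL

f = (1/2)^(τ/t½) = (1/2)^(90/45) ≈ 0.2500.
C₀ = D/Vd = 125/25 ≈ 5.000 mcg/mL.
Before the 6th dose, 5 doses have been given. Superposition: Cmin = C₀·(f + f² + … + f^5).
≈ 5.000 × (0.2500 + 0.0625 + 0.0156 + 0.0039 + 0.0010) ≈ 5.000 × 0.3330 ≈ 1.665 mcg/mL.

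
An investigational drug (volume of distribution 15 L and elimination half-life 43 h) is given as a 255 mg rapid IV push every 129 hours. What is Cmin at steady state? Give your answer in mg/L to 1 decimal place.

2.4 mg/L

τ = 129 h = 3 half-lives, so f = (1/2)^3 = 0.125.
At steady state, R = 1/(1 − 0.125) = 8/7.
Single-dose peak C₀ = D/Vd = 255/15 = 17 mg/L.
Steady-state peak Cmax,ss = C₀·R = 17 × 8/7 ≈ 19.429 mg/L.
Steady-state trough Cmin,ss = Cmax,ss·f ≈ 19.429 × 0.125 ≈ 2.429 mg/L.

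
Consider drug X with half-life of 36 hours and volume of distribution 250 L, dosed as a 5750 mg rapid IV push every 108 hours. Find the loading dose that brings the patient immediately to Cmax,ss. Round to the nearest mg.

f = (1/2)^(108/36) ≈ 0.125000; accumulation ratio R = 1/(1−f) ≈ 1.14286.
Loading dose to hit Cmax,ss on first dose: D_load = D_maint·R ≈ 5750 × 1.14286 ≈ 6571.44 mg.

6571 mg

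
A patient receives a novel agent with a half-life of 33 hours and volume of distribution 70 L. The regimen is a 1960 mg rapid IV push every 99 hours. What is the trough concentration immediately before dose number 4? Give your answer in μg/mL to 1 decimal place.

4.0 μg/mL

f = (1/2)^(τ/t½) = (1/2)^(99/33) ≈ 0.1250.
C₀ = D/Vd = 1960/70 ≈ 28.000 μg/mL.
Before the 4th dose, 3 doses have been given. Superposition: Cmin = C₀·(f + f² + … + f^3).
≈ 28.000 × (0.1250 + 0.0156 + 0.0020) ≈ 28.000 × 0.1426 ≈ 3.993 μg/mL.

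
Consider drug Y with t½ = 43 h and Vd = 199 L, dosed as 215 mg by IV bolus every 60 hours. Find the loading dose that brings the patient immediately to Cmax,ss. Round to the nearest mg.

f = (1/2)^(60/43) ≈ 0.380153; accumulation ratio R = 1/(1−f) ≈ 1.61330.
Loading dose to hit Cmax,ss on first dose: D_load = D_maint·R ≈ 215 × 1.61330 ≈ 346.86 mg.

347 mg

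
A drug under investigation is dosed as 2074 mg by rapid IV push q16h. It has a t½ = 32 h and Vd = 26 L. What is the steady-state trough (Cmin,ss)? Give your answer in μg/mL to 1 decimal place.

192.6 μg/mL

τ/t½ = 16/32 ≈ 0.5, so fraction remaining f = (1/2)^(16/32) ≈ 0.7071.
Each bolus raises the concentration by D/Vd = 2074/26 ≈ 79.769 μg/mL.
Steady-state trough Cmin,ss = C₀·f/(1−f) ≈ 79.769 × 0.7071/0.2929 ≈ 192.573 μg/mL.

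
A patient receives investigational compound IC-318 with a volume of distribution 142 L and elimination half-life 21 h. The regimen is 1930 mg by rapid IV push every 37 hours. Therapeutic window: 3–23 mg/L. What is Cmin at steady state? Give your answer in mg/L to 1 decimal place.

τ/t½ = 37/21 ≈ 1.7619, so fraction remaining f = (1/2)^(37/21) ≈ 0.2949.
Accumulation ratio R = 1/(1 − f) ≈ 1/0.7051 ≈ 1.4182.
Single-dose peak C₀ = D/Vd = 1930/142 ≈ 13.592 mg/L.
Steady-state peak Cmax,ss = C₀·R ≈ 13.592 × 1.4182 ≈ 19.276 mg/L.
Steady-state trough Cmin,ss = Cmax,ss·f ≈ 19.276 × 0.2949 ≈ 5.684 mg/L.
Trough 5.7 mg/L vs MEC 3 mg/L: adequate.

5.7 mg/L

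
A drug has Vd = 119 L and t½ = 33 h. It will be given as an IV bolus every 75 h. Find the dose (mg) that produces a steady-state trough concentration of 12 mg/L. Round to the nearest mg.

5473 mg

τ/t½ = 75/33 ≈ 2.2727, so f = (1/2)^(75/33) ≈ 0.206938.
Cmin,ss = (D/Vd)·f/(1−f), so D = Cmin,ss·Vd·(1−f)/f.
D = 12 × 119 × (1−f)/f ≈ 12 × 119 × 3.83237 ≈ 5472.62 mg.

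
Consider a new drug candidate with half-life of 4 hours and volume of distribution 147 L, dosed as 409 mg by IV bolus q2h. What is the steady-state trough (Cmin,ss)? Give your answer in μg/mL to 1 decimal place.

τ/t½ = 2/4 ≈ 0.5, so fraction remaining f = (1/2)^(2/4) ≈ 0.7071.
At steady state, accumulation factor R = 1/(1 − e^(−kτ)) ≈ 3.4141.
Each bolus raises the concentration by D/Vd = 409/147 ≈ 2.782 μg/mL.
Steady-state peak Cmax,ss = C₀·R ≈ 2.782 × 3.4141 ≈ 9.498 μg/mL.
One interval later, Cmin,ss = Cmax,ss·e^(−kτ) ≈ 9.498 × 0.7071 ≈ 6.716 μg/mL.

6.7 μg/mL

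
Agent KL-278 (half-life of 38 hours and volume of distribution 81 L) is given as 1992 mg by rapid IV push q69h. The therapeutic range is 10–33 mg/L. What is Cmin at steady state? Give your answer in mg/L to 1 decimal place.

9.8 mg/L

Over one 69-h interval, 69/38 ≈ 1.8158 half-lives elapse, leaving f ≈ 0.2840 of each dose.
Each bolus raises the concentration by D/Vd = 1992/81 ≈ 24.593 mg/L.
Steady-state trough Cmin,ss = C₀·f/(1−f) ≈ 24.593 × 0.2840/0.7160 ≈ 9.755 mg/L.
Trough 9.8 mg/L vs MEC 10 mg/L: subtherapeutic.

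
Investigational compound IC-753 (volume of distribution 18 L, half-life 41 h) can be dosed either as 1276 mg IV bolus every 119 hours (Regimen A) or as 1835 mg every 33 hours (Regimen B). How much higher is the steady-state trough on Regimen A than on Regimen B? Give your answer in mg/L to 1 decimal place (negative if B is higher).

-125.5 mg/L

Regimen A: f = (1/2)^(119/41) ≈ 0.1337; Cmin,ss = (1276/18)·f/(1−f) ≈ 10.941 mg/L.
Regimen B: f = (1/2)^(33/41) ≈ 0.5724; Cmin,ss = (1835/18)·f/(1−f) ≈ 136.466 mg/L.
Difference ≈ 10.941 − 136.466 ≈ -125.525 mg/L.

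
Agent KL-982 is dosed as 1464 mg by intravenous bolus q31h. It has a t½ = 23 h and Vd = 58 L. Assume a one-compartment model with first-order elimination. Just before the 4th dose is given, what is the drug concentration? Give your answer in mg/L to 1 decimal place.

15.3 mg/L

f = (1/2)^(τ/t½) = (1/2)^(31/23) ≈ 0.3929.
C₀ = D/Vd = 1464/58 ≈ 25.241 mg/L.
Before the 4th dose, 3 doses have been given. Superposition: Cmin = C₀·(f + f² + … + f^3).
≈ 25.241 × (0.3929 + 0.1544 + 0.0607) ≈ 25.241 × 0.6080 ≈ 15.347 mg/L.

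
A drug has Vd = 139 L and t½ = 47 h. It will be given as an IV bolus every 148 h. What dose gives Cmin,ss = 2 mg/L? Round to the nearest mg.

2188 mg

τ/t½ = 148/47 ≈ 3.1489, so f = (1/2)^(148/47) ≈ 0.112739.
Cmin,ss = (D/Vd)·f/(1−f), so D = Cmin,ss·Vd·(1−f)/f.
D = 2 × 139 × (1−f)/f ≈ 2 × 139 × 7.87004 ≈ 2187.87 mg.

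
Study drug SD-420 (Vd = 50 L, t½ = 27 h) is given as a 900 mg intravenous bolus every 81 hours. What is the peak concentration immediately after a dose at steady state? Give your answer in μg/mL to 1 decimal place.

The dosing interval is 3 half-lives, so f = 2^(−3) = 0.125.
At steady state, R = 1/(1 − 0.125) = 8/7.
Single-dose peak C₀ = D/Vd = 900/50 = 18 μg/mL.
Steady-state peak Cmax,ss = C₀·R = 18 × 8/7 ≈ 20.571 μg/mL.

20.6 μg/mL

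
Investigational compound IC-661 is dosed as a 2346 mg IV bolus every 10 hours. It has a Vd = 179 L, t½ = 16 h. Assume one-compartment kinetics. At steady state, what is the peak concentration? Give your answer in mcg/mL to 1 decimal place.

Over one 10-h interval, 10/16 ≈ 0.625 half-lives elapse, leaving f ≈ 0.6484 of each dose.
At steady state, accumulation factor R = 1/(1 − e^(−kτ)) ≈ 2.8441.
Each bolus raises the concentration by D/Vd = 2346/179 ≈ 13.106 mcg/mL.
Cmax,ss = C₀/(1 − f) ≈ 13.106/0.3516 ≈ 37.275 mcg/mL.

37.3 mcg/mL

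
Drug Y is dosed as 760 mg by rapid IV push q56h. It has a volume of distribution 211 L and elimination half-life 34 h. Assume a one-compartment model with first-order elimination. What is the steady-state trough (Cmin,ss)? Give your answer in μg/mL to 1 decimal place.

1.7 μg/mL

k = ln2/t½ = ln2/34 ≈ 0.020387 h⁻¹; fraction remaining f = e^(−kτ) = e^(−0.020387×56) ≈ 0.3193.
Accumulation ratio R = 1/(1 − f) ≈ 1/0.6807 ≈ 1.4691.
Single-dose peak C₀ = D/Vd = 760/211 ≈ 3.602 μg/mL.
Steady-state peak Cmax,ss = C₀·R ≈ 3.602 × 1.4691 ≈ 5.292 μg/mL.
Steady-state trough Cmin,ss = Cmax,ss·f ≈ 5.292 × 0.3193 ≈ 1.690 μg/mL.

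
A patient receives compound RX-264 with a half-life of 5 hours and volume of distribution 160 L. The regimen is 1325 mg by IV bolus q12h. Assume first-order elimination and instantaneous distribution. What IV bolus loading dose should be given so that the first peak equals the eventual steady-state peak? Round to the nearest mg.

f = (1/2)^(12/5) ≈ 0.189465; accumulation ratio R = 1/(1−f) ≈ 1.23375.
Loading dose to hit Cmax,ss on first dose: D_load = D_maint·R ≈ 1325 × 1.23375 ≈ 1634.72 mg.

1635 mg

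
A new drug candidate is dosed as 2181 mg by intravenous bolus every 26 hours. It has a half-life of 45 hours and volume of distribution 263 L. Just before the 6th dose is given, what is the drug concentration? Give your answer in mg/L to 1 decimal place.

14.6 mg/L

f = (1/2)^(τ/t½) = (1/2)^(26/45) ≈ 0.6700.
C₀ = D/Vd = 2181/263 ≈ 8.293 mg/L.
Before the 6th dose, 5 doses have been given. Superposition: Cmin = C₀·(f + f² + … + f^5).
≈ 8.293 × (0.6700 + 0.4489 + 0.3008 + 0.2015 + 0.1350) ≈ 8.293 × 1.7562 ≈ 14.564 mg/L.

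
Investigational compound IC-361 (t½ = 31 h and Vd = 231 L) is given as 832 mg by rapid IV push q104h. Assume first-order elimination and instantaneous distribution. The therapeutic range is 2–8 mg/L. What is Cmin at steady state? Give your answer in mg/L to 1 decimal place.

0.4 mg/L

τ/t½ = 104/31 ≈ 3.3548, so fraction remaining f = (1/2)^(104/31) ≈ 0.0977.
At steady state, accumulation factor R = 1/(1 − e^(−kτ)) ≈ 1.1083.
Each bolus raises the concentration by D/Vd = 832/231 ≈ 3.602 mg/L.
Cmax,ss = C₀/(1 − f) ≈ 3.602/0.9023 ≈ 3.992 mg/L.
Steady-state trough Cmin,ss = Cmax,ss·f ≈ 3.992 × 0.0977 ≈ 0.390 mg/L.
Trough 0.4 mg/L vs MEC 2 mg/L: subtherapeutic.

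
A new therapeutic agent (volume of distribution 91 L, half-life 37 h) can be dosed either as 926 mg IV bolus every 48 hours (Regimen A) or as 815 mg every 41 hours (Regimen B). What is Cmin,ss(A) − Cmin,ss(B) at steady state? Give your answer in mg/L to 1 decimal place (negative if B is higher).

Regimen A: f = (1/2)^(48/37) ≈ 0.4069; Cmin,ss = (926/91)·f/(1−f) ≈ 6.981 mg/L.
Regimen B: f = (1/2)^(41/37) ≈ 0.4639; Cmin,ss = (815/91)·f/(1−f) ≈ 7.750 mg/L.
Difference ≈ 6.981 − 7.750 ≈ -0.769 mg/L.

-0.8 mg/L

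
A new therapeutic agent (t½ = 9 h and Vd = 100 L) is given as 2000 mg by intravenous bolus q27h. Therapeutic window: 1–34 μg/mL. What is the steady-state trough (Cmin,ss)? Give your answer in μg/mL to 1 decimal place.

2.9 μg/mL

The dosing interval is 3 half-lives, so f = 2^(−3) = 0.125.
Accumulation ratio R = 1/(1 − f) = 1/0.875 = 8/7.
Single-dose peak C₀ = D/Vd = 2000/100 = 20 μg/mL.
Steady-state peak Cmax,ss = C₀·R = 20 × 8/7 ≈ 22.857 μg/mL.
Steady-state trough Cmin,ss = Cmax,ss·f ≈ 22.857 × 0.125 ≈ 2.857 μg/mL.
Trough 2.9 μg/mL vs MEC 1 μg/mL: adequate.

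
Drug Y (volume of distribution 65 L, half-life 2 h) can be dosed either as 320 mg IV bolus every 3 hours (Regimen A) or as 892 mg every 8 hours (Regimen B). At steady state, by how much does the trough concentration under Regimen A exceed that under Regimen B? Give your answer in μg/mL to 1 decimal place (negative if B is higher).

1.8 μg/mL

Regimen A: f = (1/2)^(3/2) ≈ 0.3536; Cmin,ss = (320/65)·f/(1−f) ≈ 2.693 μg/mL.
Regimen B: f = (1/2)^(8/2) ≈ 0.0625; Cmin,ss = (892/65)·f/(1−f) ≈ 0.915 μg/mL.
Difference ≈ 2.693 − 0.915 ≈ 1.778 μg/mL.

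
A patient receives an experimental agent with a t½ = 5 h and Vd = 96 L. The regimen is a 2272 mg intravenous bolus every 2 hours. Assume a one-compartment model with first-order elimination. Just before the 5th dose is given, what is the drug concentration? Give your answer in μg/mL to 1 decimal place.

f = (1/2)^(τ/t½) = (1/2)^(2/5) ≈ 0.7579.
C₀ = D/Vd = 2272/96 ≈ 23.667 μg/mL.
Before the 5th dose, 4 doses have been given. Superposition: Cmin = C₀·(f + f² + … + f^4).
≈ 23.667 × (0.7579 + 0.5744 + 0.4353 + 0.3299) ≈ 23.667 × 2.0975 ≈ 49.642 μg/mL.

49.6 μg/mL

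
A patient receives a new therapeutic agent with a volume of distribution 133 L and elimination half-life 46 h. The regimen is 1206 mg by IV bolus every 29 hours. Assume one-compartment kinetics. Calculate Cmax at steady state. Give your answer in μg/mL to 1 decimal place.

Over one 29-h interval, 29/46 ≈ 0.63043 half-lives elapse, leaving f ≈ 0.6460 of each dose.
At steady state, accumulation factor R = 1/(1 − e^(−kτ)) ≈ 2.8249.
Each bolus raises the concentration by D/Vd = 1206/133 ≈ 9.068 μg/mL.
Cmax,ss = C₀/(1 − f) ≈ 9.068/0.3540 ≈ 25.616 μg/mL.

25.6 μg/mL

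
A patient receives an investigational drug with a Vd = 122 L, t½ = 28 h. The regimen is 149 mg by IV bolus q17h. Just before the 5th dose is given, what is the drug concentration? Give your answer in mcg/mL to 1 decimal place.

1.9 mcg/mL

f = (1/2)^(τ/t½) = (1/2)^(17/28) ≈ 0.6565.
C₀ = D/Vd = 149/122 ≈ 1.221 mcg/mL.
Before the 5th dose, 4 doses have been given. Superposition: Cmin = C₀·(f + f² + … + f^4).
≈ 1.221 × (0.6565 + 0.4310 + 0.2829 + 0.1858) ≈ 1.221 × 1.5562 ≈ 1.900 mcg/mL.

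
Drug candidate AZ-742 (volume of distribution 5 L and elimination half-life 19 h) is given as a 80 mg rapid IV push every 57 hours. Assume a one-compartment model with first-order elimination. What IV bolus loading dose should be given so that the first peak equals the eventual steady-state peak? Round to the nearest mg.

91 mg

f = (1/2)^(57/19) ≈ 0.125000; accumulation ratio R = 1/(1−f) ≈ 1.14286.
Loading dose to hit Cmax,ss on first dose: D_load = D_maint·R ≈ 80 × 1.14286 ≈ 91.43 mg.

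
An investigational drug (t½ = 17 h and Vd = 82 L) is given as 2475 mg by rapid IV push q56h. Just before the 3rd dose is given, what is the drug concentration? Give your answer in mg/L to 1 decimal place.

3.4 mg/L

f = (1/2)^(τ/t½) = (1/2)^(56/17) ≈ 0.1019.
C₀ = D/Vd = 2475/82 ≈ 30.183 mg/L.
Before the 3rd dose, 2 doses have been given. Superposition: Cmin = C₀·(f + f²).
≈ 30.183 × (0.1019 + 0.0104) ≈ 30.183 × 0.1123 ≈ 3.390 mg/L.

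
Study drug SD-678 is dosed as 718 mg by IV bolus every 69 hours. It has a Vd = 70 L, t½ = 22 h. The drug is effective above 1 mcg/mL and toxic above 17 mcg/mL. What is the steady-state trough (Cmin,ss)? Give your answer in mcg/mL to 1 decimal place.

1.3 mcg/mL

τ/t½ = 69/22 ≈ 3.1364, so fraction remaining f = (1/2)^(69/22) ≈ 0.1137.
Each bolus raises the concentration by D/Vd = 718/70 ≈ 10.257 mcg/mL.
Steady-state trough Cmin,ss = C₀·f/(1−f) ≈ 10.257 × 0.1137/0.8863 ≈ 1.316 mcg/mL.
Trough 1.3 mcg/mL vs MEC 1 mcg/mL: adequate.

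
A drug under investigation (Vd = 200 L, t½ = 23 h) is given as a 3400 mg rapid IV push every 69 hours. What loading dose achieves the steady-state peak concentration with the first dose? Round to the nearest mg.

3886 mg

f = (1/2)^(69/23) ≈ 0.125000; accumulation ratio R = 1/(1−f) ≈ 1.14286.
Loading dose to hit Cmax,ss on first dose: D_load = D_maint·R ≈ 3400 × 1.14286 ≈ 3885.72 mg.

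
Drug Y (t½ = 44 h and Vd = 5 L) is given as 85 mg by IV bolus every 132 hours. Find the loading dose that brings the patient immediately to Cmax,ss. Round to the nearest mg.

f = (1/2)^(132/44) ≈ 0.125000; accumulation ratio R = 1/(1−f) ≈ 1.14286.
Loading dose to hit Cmax,ss on first dose: D_load = D_maint·R ≈ 85 × 1.14286 ≈ 97.14 mg.

97 mg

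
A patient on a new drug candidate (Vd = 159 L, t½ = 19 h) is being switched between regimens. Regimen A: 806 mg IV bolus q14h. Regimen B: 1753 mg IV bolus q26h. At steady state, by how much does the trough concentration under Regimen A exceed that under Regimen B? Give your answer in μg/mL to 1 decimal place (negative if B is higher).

0.6 μg/mL

Regimen A: f = (1/2)^(14/19) ≈ 0.6001; Cmin,ss = (806/159)·f/(1−f) ≈ 7.607 μg/mL.
Regimen B: f = (1/2)^(26/19) ≈ 0.3873; Cmin,ss = (1753/159)·f/(1−f) ≈ 6.969 μg/mL.
Difference ≈ 7.607 − 6.969 ≈ 0.638 μg/mL.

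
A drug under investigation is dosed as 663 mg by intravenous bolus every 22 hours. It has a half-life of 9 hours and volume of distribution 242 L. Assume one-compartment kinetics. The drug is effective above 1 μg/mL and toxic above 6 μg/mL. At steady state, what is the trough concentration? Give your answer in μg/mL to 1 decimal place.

k = ln2/t½ = ln2/9 ≈ 0.077016 h⁻¹; fraction remaining f = e^(−kτ) = e^(−0.077016×22) ≈ 0.1837.
Accumulation ratio R = 1/(1 − f) ≈ 1/0.8163 ≈ 1.2250.
Each bolus raises the concentration by D/Vd = 663/242 ≈ 2.740 μg/mL.
Steady-state peak Cmax,ss = C₀·R ≈ 2.740 × 1.2250 ≈ 3.357 μg/mL.
Steady-state trough Cmin,ss = Cmax,ss·f ≈ 3.357 × 0.1837 ≈ 0.617 μg/mL.
Trough 0.6 μg/mL vs MEC 1 μg/mL: subtherapeutic.

0.6 μg/mL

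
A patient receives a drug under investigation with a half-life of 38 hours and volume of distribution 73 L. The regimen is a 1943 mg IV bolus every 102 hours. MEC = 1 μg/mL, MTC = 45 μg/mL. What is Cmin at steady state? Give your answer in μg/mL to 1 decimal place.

k = ln2/t½ = ln2/38 ≈ 0.018241 h⁻¹; fraction remaining f = e^(−kτ) = e^(−0.018241×102) ≈ 0.1556.
Each bolus raises the concentration by D/Vd = 1943/73 ≈ 26.616 μg/mL.
Steady-state trough Cmin,ss = C₀·f/(1−f) ≈ 26.616 × 0.1556/0.8444 ≈ 4.905 μg/mL.
Trough 4.9 μg/mL vs MEC 1 μg/mL: adequate.

4.9 μg/mL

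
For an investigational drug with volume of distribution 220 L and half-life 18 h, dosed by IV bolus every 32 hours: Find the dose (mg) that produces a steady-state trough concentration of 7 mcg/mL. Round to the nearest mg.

3741 mg

τ/t½ = 32/18 ≈ 1.7778, so f = (1/2)^(32/18) ≈ 0.291632.
Cmin,ss = (D/Vd)·f/(1−f), so D = Cmin,ss·Vd·(1−f)/f.
D = 7 × 220 × (1−f)/f ≈ 7 × 220 × 2.42898 ≈ 3740.63 mg.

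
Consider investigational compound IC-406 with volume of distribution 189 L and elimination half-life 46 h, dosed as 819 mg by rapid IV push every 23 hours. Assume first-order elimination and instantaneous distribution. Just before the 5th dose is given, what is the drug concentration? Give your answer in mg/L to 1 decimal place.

f = (1/2)^(τ/t½) = (1/2)^(23/46) ≈ 0.7071.
C₀ = D/Vd = 819/189 ≈ 4.333 mg/L.
Before the 5th dose, 4 doses have been given. Superposition: Cmin = C₀·(f + f² + … + f^4).
≈ 4.333 × (0.7071 + 0.5000 + 0.3535 + 0.2500) ≈ 4.333 × 1.8106 ≈ 7.845 mg/L.

7.8 mg/L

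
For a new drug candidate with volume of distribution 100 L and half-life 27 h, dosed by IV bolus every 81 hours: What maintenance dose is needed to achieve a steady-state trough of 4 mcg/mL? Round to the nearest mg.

τ/t½ = 81/27 ≈ 3, so f = (1/2)^(81/27) ≈ 0.125000.
Cmin,ss = (D/Vd)·f/(1−f), so D = Cmin,ss·Vd·(1−f)/f.
D = 4 × 100 × (1−f)/f ≈ 4 × 100 × 7.00000 ≈ 2800.00 mg.

2800 mg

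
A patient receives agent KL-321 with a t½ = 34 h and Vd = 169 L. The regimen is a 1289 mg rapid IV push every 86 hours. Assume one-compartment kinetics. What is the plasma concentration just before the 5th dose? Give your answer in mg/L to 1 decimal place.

f = (1/2)^(τ/t½) = (1/2)^(86/34) ≈ 0.1732.
C₀ = D/Vd = 1289/169 ≈ 7.627 mg/L.
Before the 5th dose, 4 doses have been given. Superposition: Cmin = C₀·(f + f² + … + f^4).
≈ 7.627 × (0.1732 + 0.0300 + 0.0052 + 0.0009) ≈ 7.627 × 0.2093 ≈ 1.596 mg/L.

1.6 mg/L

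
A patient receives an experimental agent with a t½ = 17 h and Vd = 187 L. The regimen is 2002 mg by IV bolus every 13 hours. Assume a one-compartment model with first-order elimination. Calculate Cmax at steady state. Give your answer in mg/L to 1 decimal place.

26.0 mg/L

τ/t½ = 13/17 ≈ 0.76471, so fraction remaining f = (1/2)^(13/17) ≈ 0.5886.
Accumulation ratio R = 1/(1 − f) ≈ 1/0.4114 ≈ 2.4307.
Single-dose peak C₀ = D/Vd = 2002/187 ≈ 10.706 mg/L.
Cmax,ss = C₀/(1 − f) ≈ 10.706/0.4114 ≈ 26.023 mg/L.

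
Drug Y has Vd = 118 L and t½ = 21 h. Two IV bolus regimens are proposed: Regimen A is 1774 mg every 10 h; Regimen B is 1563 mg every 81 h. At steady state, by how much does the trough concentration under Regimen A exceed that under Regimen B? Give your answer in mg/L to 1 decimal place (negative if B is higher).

37.5 mg/L

Regimen A: f = (1/2)^(10/21) ≈ 0.7189; Cmin,ss = (1774/118)·f/(1−f) ≈ 38.448 mg/L.
Regimen B: f = (1/2)^(81/21) ≈ 0.0690; Cmin,ss = (1563/118)·f/(1−f) ≈ 0.982 mg/L.
Difference ≈ 38.448 − 0.982 ≈ 37.466 mg/L.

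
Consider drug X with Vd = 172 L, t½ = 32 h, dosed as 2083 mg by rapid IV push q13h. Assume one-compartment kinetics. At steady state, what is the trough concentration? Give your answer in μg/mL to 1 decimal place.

τ/t½ = 13/32 ≈ 0.40625, so fraction remaining f = (1/2)^(13/32) ≈ 0.7546.
At steady state, accumulation factor R = 1/(1 − e^(−kτ)) ≈ 4.0750.
Each bolus raises the concentration by D/Vd = 2083/172 ≈ 12.110 μg/mL.
Steady-state peak Cmax,ss = C₀·R ≈ 12.110 × 4.0750 ≈ 49.348 μg/mL.
One interval later, Cmin,ss = Cmax,ss·e^(−kτ) ≈ 49.348 × 0.7546 ≈ 37.238 μg/mL.

37.2 μg/mL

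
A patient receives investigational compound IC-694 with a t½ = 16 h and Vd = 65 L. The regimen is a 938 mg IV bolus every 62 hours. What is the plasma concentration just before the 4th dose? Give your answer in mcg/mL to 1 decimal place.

1.1 mcg/mL

f = (1/2)^(τ/t½) = (1/2)^(62/16) ≈ 0.0682.
C₀ = D/Vd = 938/65 ≈ 14.431 mcg/mL.
Before the 4th dose, 3 doses have been given. Superposition: Cmin = C₀·(f + f² + … + f^3).
≈ 14.431 × (0.0682 + 0.0047 + 0.0003) ≈ 14.431 × 0.0732 ≈ 1.056 mcg/mL.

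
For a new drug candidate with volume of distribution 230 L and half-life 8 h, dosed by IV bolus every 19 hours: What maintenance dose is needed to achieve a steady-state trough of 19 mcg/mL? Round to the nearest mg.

τ/t½ = 19/8 ≈ 2.375, so f = (1/2)^(19/8) ≈ 0.192776.
Cmin,ss = (D/Vd)·f/(1−f), so D = Cmin,ss·Vd·(1−f)/f.
D = 19 × 230 × (1−f)/f ≈ 19 × 230 × 4.18737 ≈ 18298.81 mg.

18299 mg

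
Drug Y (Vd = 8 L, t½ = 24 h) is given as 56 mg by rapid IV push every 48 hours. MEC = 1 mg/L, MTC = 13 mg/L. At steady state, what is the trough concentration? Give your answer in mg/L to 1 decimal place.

τ = 48 h = 2 half-lives, so f = (1/2)^2 = 0.25.
At steady state, R = 1/(1 − 0.25) = 4/3.
Single-dose peak C₀ = D/Vd = 56/8 = 7 mg/L.
Steady-state peak Cmax,ss = C₀·R = 7 × 4/3 ≈ 9.333 mg/L.
Steady-state trough Cmin,ss = Cmax,ss·f ≈ 9.333 × 0.25 ≈ 2.333 mg/L.
Trough 2.3 mg/L vs MEC 1 mg/L: adequate.

2.3 mg/L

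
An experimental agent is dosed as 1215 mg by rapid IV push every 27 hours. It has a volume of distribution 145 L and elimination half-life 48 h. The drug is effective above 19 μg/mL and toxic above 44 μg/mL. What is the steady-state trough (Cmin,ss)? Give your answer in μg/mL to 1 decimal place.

k = ln2/t½ = ln2/48 ≈ 0.014441 h⁻¹; fraction remaining f = e^(−kτ) = e^(−0.014441×27) ≈ 0.6771.
Accumulation ratio R = 1/(1 − f) ≈ 1/0.3229 ≈ 3.0969.
Single-dose peak C₀ = D/Vd = 1215/145 ≈ 8.379 μg/mL.
Cmax,ss = C₀/(1 − f) ≈ 8.379/0.3229 ≈ 25.949 μg/mL.
One interval later, Cmin,ss = Cmax,ss·e^(−kτ) ≈ 25.949 × 0.6771 ≈ 17.570 μg/mL.
Trough 17.6 μg/mL vs MEC 19 μg/mL: subtherapeutic.

17.6 μg/mL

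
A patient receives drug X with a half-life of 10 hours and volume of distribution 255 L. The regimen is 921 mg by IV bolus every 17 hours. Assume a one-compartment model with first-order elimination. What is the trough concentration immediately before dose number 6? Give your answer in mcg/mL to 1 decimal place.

1.6 mcg/mL

f = (1/2)^(τ/t½) = (1/2)^(17/10) ≈ 0.3078.
C₀ = D/Vd = 921/255 ≈ 3.612 mcg/mL.
Before the 6th dose, 5 doses have been given. Superposition: Cmin = C₀·(f + f² + … + f^5).
≈ 3.612 × (0.3078 + 0.0947 + 0.0292 + 0.0090 + 0.0028) ≈ 3.612 × 0.4435 ≈ 1.602 mcg/mL.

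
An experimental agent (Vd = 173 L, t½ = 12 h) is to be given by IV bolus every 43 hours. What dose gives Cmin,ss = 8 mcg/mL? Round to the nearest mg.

15205 mg

τ/t½ = 43/12 ≈ 3.5833, so f = (1/2)^(43/12) ≈ 0.083427.
Cmin,ss = (D/Vd)·f/(1−f), so D = Cmin,ss·Vd·(1−f)/f.
D = 8 × 173 × (1−f)/f ≈ 8 × 173 × 10.98653 ≈ 15205.36 mg.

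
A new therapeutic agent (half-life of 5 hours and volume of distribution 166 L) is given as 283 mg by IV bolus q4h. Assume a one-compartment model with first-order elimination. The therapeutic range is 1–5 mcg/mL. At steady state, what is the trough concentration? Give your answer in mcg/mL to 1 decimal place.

2.3 mcg/mL

τ/t½ = 4/5 ≈ 0.8, so fraction remaining f = (1/2)^(4/5) ≈ 0.5743.
Accumulation ratio R = 1/(1 − f) ≈ 1/0.4257 ≈ 2.3491.
Single-dose peak C₀ = D/Vd = 283/166 ≈ 1.705 mcg/mL.
Cmax,ss = C₀/(1 − f) ≈ 1.705/0.4257 ≈ 4.005 mcg/mL.
One interval later, Cmin,ss = Cmax,ss·e^(−kτ) ≈ 4.005 × 0.5743 ≈ 2.300 mcg/mL.
Trough 2.3 mcg/mL vs MEC 1 mcg/mL: adequate.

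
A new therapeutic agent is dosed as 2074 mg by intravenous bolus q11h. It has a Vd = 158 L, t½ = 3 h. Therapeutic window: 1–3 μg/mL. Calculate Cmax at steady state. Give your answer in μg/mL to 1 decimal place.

k = ln2/t½ = ln2/3 ≈ 0.231049 h⁻¹; fraction remaining f = e^(−kτ) = e^(−0.231049×11) ≈ 0.0787.
At steady state, accumulation factor R = 1/(1 − e^(−kτ)) ≈ 1.0854.
Single-dose peak C₀ = D/Vd = 2074/158 ≈ 13.127 μg/mL.
Cmax,ss = C₀/(1 − f) ≈ 13.127/0.9213 ≈ 14.248 μg/mL.
Peak 14.2 μg/mL vs MTC 3 μg/mL: exceeds toxic threshold.

14.2 μg/mL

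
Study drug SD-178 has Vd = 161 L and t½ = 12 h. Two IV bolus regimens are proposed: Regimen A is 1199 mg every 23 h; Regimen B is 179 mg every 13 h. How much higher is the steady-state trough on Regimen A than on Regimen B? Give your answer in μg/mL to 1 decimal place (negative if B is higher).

1.7 μg/mL

Regimen A: f = (1/2)^(23/12) ≈ 0.2649; Cmin,ss = (1199/161)·f/(1−f) ≈ 2.684 μg/mL.
Regimen B: f = (1/2)^(13/12) ≈ 0.4719; Cmin,ss = (179/161)·f/(1−f) ≈ 0.993 μg/mL.
Difference ≈ 2.684 − 0.993 ≈ 1.691 μg/mL.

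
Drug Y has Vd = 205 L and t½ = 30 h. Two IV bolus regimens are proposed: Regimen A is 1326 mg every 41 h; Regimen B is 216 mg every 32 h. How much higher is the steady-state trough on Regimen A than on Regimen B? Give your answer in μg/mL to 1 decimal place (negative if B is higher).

Regimen A: f = (1/2)^(41/30) ≈ 0.3878; Cmin,ss = (1326/205)·f/(1−f) ≈ 4.097 μg/mL.
Regimen B: f = (1/2)^(32/30) ≈ 0.4774; Cmin,ss = (216/205)·f/(1−f) ≈ 0.963 μg/mL.
Difference ≈ 4.097 − 0.963 ≈ 3.134 μg/mL.

3.1 μg/mL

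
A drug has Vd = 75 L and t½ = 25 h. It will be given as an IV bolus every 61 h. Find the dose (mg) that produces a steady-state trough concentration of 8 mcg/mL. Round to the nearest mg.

2656 mg

τ/t½ = 61/25 ≈ 2.44, so f = (1/2)^(61/25) ≈ 0.184284.
Cmin,ss = (D/Vd)·f/(1−f), so D = Cmin,ss·Vd·(1−f)/f.
D = 8 × 75 × (1−f)/f ≈ 8 × 75 × 4.42641 ≈ 2655.85 mg.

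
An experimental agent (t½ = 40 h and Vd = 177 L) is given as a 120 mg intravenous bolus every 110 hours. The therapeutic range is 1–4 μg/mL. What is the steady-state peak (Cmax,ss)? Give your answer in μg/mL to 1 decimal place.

τ/t½ = 110/40 ≈ 2.75, so fraction remaining f = (1/2)^(110/40) ≈ 0.1487.
At steady state, accumulation factor R = 1/(1 − e^(−kτ)) ≈ 1.1747.
Each bolus raises the concentration by D/Vd = 120/177 ≈ 0.678 μg/mL.
Steady-state peak Cmax,ss = C₀·R ≈ 0.678 × 1.1747 ≈ 0.796 μg/mL.
Peak 0.8 μg/mL vs MTC 4 μg/mL: below toxic threshold.

0.8 μg/mL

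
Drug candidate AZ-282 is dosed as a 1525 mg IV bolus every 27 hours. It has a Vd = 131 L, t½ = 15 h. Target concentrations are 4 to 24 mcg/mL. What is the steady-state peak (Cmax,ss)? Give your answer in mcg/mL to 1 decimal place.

k = ln2/t½ = ln2/15 ≈ 0.046210 h⁻¹; fraction remaining f = e^(−kτ) = e^(−0.046210×27) ≈ 0.2872.
At steady state, accumulation factor R = 1/(1 − e^(−kτ)) ≈ 1.4029.
Each bolus raises the concentration by D/Vd = 1525/131 ≈ 11.641 mcg/mL.
Cmax,ss = C₀/(1 − f) ≈ 11.641/0.7128 ≈ 16.331 mcg/mL.
Peak 16.3 mcg/mL vs MTC 24 mcg/mL: below toxic threshold.

16.3 mcg/mL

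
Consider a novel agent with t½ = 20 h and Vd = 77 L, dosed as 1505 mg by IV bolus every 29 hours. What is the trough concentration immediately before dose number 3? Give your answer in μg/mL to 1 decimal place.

9.8 μg/mL

f = (1/2)^(τ/t½) = (1/2)^(29/20) ≈ 0.3660.
C₀ = D/Vd = 1505/77 ≈ 19.545 μg/mL.
Before the 3rd dose, 2 doses have been given. Superposition: Cmin = C₀·(f + f²).
≈ 19.545 × (0.3660 + 0.1340) ≈ 19.545 × 0.5000 ≈ 9.773 μg/mL.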